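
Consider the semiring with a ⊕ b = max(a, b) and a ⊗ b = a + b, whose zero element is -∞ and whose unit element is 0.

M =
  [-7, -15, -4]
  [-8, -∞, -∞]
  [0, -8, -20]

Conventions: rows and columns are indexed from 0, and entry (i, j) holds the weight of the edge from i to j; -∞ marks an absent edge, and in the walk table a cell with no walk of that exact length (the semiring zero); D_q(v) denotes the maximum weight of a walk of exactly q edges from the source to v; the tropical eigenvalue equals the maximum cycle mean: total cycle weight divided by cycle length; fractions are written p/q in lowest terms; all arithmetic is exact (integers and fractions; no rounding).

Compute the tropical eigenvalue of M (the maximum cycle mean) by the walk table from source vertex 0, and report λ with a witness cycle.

q=0: [0, -∞, -∞]
q=1: [-7, -15, -4]
q=2: [-4, -12, -11]
q=3: [-11, -19, -8]
Optimal cycle mean attained by: cycle 0->2->0, total (-4) + 0, length 2.
Answer: λ = -2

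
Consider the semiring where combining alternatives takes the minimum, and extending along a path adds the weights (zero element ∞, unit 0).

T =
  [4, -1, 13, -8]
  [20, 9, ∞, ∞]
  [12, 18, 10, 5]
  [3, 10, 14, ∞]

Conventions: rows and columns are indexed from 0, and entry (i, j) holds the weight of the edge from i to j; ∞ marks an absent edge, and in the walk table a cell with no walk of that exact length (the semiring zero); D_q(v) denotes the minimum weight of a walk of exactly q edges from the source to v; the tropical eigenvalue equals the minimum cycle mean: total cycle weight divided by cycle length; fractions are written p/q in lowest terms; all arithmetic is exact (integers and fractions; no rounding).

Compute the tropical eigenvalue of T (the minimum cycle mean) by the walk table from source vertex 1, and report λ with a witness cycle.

q=0: [∞, 0, ∞, ∞]
q=1: [20, 9, ∞, ∞]
q=2: [24, 18, 33, 12]
q=3: [15, 22, 26, 16]
q=4: [19, 14, 28, 7]
Optimal cycle mean attained by: cycle 0->3->0, total (-8) + 3, length 2.
Answer: λ = -5/2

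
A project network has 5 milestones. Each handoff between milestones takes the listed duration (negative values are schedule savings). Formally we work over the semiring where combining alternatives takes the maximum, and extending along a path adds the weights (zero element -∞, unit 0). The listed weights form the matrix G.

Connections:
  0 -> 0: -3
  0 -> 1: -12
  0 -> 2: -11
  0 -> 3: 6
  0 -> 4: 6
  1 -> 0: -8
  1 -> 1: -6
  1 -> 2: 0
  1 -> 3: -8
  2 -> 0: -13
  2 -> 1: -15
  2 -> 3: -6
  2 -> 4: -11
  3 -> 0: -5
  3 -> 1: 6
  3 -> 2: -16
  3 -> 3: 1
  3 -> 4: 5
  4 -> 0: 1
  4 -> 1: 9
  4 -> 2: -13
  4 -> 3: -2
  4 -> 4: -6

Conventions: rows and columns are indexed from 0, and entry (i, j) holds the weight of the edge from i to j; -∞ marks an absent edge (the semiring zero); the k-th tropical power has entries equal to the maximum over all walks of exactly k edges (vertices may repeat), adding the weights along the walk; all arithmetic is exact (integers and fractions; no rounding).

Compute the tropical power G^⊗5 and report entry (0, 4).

G^⊗2:
  [7, 15, -7, 7, 11]
  [-11, -2, -6, -2, -2]
  [-10, 0, -15, -5, -1]
  [6, 14, 6, 3, 6]
  [1, 4, 9, 7, 7]
G^⊗3:
  [12, 20, 15, 13, 13]
  [-1, 7, -2, -1, 3]
  [0, 8, 0, -3, 0]
  [7, 15, 14, 12, 12]
  [8, 16, 4, 8, 12]
G^⊗4:
  [14, 22, 20, 18, 18]
  [4, 12, 7, 5, 5]
  [1, 9, 8, 6, 6]
  [13, 21, 15, 13, 17]
  [13, 21, 16, 14, 14]
G^⊗5:
  [19, 27, 22, 20, 23]
  [6, 14, 12, 10, 10]
  [7, 15, 9, 7, 11]
  [18, 26, 21, 19, 19]
  [15, 23, 21, 19, 19]
Key observation: the optimum is the walk 0->3->4->0->3->4, with weight 6 + 5 + 1 + 6 + 5 = 23.
Optimal value attained by: walk 0->3->4->0->3->4.
Answer: (G^⊗5)[0][4] = 23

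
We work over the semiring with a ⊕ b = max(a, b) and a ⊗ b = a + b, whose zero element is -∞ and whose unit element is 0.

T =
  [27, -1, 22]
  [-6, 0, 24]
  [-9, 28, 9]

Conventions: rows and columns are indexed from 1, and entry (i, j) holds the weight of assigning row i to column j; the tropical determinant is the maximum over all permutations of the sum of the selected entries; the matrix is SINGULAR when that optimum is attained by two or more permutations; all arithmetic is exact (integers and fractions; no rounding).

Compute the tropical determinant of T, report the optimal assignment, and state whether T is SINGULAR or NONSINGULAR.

σ = (1, 2, 3): 27 + 0 + 9 = 36
σ = (1, 3, 2): 27 + 24 + 28 = 79
σ = (2, 1, 3): (-1) + (-6) + 9 = 2
σ = (2, 3, 1): (-1) + 24 + (-9) = 14
σ = (3, 1, 2): 22 + (-6) + 28 = 44
σ = (3, 2, 1): 22 + 0 + (-9) = 13
Optimal value attained by: σ = (1, 3, 2).
Answer: det⊕(T) = 79; verdict: NONSINGULAR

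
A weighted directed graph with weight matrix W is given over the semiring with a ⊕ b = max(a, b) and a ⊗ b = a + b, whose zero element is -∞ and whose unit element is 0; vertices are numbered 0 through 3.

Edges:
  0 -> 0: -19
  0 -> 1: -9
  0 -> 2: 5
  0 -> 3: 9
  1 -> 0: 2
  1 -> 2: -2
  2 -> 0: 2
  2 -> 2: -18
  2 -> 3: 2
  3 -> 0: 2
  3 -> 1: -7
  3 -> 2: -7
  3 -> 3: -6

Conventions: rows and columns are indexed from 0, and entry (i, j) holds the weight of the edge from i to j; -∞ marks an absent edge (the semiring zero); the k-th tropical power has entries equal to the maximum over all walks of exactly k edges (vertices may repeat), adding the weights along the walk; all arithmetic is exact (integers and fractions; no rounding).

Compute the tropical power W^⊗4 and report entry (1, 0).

W^⊗2:
  [11, 2, 2, 7]
  [0, -7, 7, 11]
  [4, -5, 7, 11]
  [-4, -7, 7, 11]
W^⊗3:
  [9, 2, 16, 20]
  [13, 4, 5, 9]
  [13, 4, 9, 13]
  [13, 4, 4, 9]
W^⊗4:
  [22, 13, 14, 18]
  [11, 4, 18, 22]
  [15, 6, 18, 22]
  [11, 4, 18, 22]
Key observation: the optimum is the walk 1->0->2->3->0, with weight 2 + 5 + 2 + 2 = 11.
Optimal value attained by: walk 1->0->2->3->0.
Answer: (W^⊗4)[1][0] = 11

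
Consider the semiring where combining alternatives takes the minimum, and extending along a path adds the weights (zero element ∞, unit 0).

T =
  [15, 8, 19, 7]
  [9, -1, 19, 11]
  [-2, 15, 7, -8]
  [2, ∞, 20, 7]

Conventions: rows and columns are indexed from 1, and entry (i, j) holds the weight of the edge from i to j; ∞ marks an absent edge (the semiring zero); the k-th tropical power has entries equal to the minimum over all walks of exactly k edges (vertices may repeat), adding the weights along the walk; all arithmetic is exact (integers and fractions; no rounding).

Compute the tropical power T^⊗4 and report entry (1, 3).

T^⊗2:
  [9, 7, 26, 11]
  [8, -2, 18, 10]
  [-6, 6, 12, -1]
  [9, 10, 21, 9]
T^⊗3:
  [13, 6, 26, 16]
  [7, -3, 17, 9]
  [1, 2, 13, 1]
  [11, 9, 28, 13]
T^⊗4:
  [15, 5, 25, 17]
  [6, -4, 16, 8]
  [3, 1, 20, 5]
  [15, 8, 28, 18]
Key observation: the optimum is the walk 1->2->2->2->3, with weight 8 + (-1) + (-1) + 19 = 25.
Optimal value attained by: walk 1->2->2->2->3.
Answer: (T^⊗4)[1][3] = 25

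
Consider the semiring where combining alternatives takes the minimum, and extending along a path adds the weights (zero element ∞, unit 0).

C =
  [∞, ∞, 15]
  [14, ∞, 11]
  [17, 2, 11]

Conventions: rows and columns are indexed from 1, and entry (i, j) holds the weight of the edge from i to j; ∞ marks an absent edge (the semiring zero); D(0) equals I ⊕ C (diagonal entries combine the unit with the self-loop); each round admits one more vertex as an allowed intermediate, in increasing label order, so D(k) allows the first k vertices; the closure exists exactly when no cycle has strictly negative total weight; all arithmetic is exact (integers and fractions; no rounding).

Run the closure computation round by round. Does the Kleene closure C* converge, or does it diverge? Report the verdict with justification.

D(0):
  [0, ∞, 15]
  [14, 0, 11]
  [17, 2, 0]
D(1):
  [0, ∞, 15]
  [14, 0, 11]
  [17, 2, 0]
D(2):
  [0, ∞, 15]
  [14, 0, 11]
  [16, 2, 0]
D(3):
  [0, 17, 15]
  [14, 0, 11]
  [16, 2, 0]
Key observation: every diagonal entry stays at the unit through all rounds, so no improving cycle exists.
Answer: CONVERGES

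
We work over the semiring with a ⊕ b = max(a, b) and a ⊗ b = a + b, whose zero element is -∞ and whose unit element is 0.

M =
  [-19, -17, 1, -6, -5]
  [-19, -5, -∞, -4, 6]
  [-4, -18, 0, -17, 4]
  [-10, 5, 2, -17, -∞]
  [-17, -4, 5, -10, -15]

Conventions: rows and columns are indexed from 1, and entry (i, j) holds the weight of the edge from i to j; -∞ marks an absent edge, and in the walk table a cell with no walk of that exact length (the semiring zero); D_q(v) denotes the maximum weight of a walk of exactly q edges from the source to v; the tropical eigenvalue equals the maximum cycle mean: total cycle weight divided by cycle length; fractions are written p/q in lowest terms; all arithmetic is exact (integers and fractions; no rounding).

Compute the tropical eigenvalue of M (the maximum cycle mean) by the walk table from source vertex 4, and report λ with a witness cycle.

q=0: [-∞, -∞, -∞, 0, -∞]
q=1: [-10, 5, 2, -17, -∞]
q=2: [-2, 0, 2, 1, 11]
q=3: [-2, 7, 16, 1, 6]
q=4: [12, 6, 16, 3, 20]
q=5: [12, 16, 25, 10, 20]
Optimal cycle mean attained by: cycle 3->5->3, total 4 + 5, length 2.
Answer: λ = 9/2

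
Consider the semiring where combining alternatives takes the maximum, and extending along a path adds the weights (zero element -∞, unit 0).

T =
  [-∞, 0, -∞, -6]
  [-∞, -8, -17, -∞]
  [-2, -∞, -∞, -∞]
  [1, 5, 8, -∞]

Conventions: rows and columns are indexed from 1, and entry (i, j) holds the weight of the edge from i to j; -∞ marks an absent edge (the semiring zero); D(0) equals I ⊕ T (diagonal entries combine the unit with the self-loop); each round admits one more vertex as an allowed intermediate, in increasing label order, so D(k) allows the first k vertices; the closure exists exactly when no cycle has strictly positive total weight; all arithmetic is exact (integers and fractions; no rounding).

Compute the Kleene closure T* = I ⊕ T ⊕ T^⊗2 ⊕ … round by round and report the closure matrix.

D(0):
  [0, 0, -∞, -6]
  [-∞, 0, -17, -∞]
  [-2, -∞, 0, -∞]
  [1, 5, 8, 0]
D(1):
  [0, 0, -∞, -6]
  [-∞, 0, -17, -∞]
  [-2, -2, 0, -8]
  [1, 5, 8, 0]
D(2):
  [0, 0, -17, -6]
  [-∞, 0, -17, -∞]
  [-2, -2, 0, -8]
  [1, 5, 8, 0]
D(3):
  [0, 0, -17, -6]
  [-19, 0, -17, -25]
  [-2, -2, 0, -8]
  [6, 6, 8, 0]
D(4):
  [0, 0, 2, -6]
  [-19, 0, -17, -25]
  [-2, -2, 0, -8]
  [6, 6, 8, 0]
Answer: T* = [[0, 0, 2, -6], [-19, 0, -17, -25], [-2, -2, 0, -8], [6, 6, 8, 0]]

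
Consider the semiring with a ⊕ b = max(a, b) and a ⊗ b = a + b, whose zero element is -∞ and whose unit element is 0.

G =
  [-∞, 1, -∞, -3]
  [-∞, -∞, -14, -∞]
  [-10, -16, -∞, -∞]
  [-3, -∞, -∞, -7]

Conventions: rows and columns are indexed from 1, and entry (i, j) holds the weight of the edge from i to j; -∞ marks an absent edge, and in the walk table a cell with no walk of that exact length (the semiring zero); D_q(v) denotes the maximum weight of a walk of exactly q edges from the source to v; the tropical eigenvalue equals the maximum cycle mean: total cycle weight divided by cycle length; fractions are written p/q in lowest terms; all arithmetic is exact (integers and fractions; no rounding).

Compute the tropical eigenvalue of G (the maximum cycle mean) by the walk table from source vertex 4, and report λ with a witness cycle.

q=0: [-∞, -∞, -∞, 0]
q=1: [-3, -∞, -∞, -7]
q=2: [-10, -2, -∞, -6]
q=3: [-9, -9, -16, -13]
q=4: [-16, -8, -23, -12]
Optimal cycle mean attained by: cycle 1->4->1, total (-3) + (-3), length 2.
Answer: λ = -3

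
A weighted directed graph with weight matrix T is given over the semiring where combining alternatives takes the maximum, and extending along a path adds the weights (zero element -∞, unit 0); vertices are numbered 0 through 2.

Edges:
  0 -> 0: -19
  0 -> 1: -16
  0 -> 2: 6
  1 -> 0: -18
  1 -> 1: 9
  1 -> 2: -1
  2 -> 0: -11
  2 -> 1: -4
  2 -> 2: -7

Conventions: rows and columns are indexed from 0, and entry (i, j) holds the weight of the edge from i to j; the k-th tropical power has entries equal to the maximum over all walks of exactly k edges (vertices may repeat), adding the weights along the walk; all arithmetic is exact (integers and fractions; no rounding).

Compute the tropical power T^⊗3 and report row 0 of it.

T^⊗2:
  [-5, 2, -1]
  [-9, 18, 8]
  [-18, 5, -5]
T^⊗3:
  [-12, 11, 1]
  [0, 27, 17]
  [-13, 14, 4]
Answer: row 0 of T^⊗3 = [-12, 11, 1]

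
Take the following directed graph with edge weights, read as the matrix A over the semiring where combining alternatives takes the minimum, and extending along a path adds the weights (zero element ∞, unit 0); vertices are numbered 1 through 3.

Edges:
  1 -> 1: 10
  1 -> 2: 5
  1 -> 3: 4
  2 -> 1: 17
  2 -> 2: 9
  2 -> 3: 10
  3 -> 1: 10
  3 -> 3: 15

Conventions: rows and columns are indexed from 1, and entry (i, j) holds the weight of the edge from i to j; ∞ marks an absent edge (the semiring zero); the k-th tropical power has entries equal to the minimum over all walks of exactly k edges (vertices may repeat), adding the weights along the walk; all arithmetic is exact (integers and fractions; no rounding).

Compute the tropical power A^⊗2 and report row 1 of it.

A^⊗2:
  [14, 14, 14]
  [20, 18, 19]
  [20, 15, 14]
Answer: row 1 of A^⊗2 = [14, 14, 14]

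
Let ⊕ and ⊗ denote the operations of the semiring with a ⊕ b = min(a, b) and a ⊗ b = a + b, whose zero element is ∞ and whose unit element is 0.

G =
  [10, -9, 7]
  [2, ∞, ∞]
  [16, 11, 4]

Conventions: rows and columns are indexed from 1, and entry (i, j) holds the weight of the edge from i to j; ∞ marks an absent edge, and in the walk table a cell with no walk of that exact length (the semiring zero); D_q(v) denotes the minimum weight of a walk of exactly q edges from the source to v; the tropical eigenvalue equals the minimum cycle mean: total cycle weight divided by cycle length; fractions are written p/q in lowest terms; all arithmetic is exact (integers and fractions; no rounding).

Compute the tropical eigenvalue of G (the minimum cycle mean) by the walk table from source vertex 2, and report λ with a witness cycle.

q=0: [∞, 0, ∞]
q=1: [2, ∞, ∞]
q=2: [12, -7, 9]
q=3: [-5, 3, 13]
Optimal cycle mean attained by: cycle 1->2->1, total (-9) + 2, length 2.
Answer: λ = -7/2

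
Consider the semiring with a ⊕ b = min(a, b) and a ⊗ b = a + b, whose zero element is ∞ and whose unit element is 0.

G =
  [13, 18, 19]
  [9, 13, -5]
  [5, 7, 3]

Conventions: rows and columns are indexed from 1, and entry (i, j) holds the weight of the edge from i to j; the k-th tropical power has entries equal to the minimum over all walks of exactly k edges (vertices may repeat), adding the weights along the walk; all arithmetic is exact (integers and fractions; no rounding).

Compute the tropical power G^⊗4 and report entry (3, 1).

G^⊗2:
  [24, 26, 13]
  [0, 2, -2]
  [8, 10, 2]
G^⊗3:
  [18, 20, 16]
  [3, 5, -3]
  [7, 9, 5]
G^⊗4:
  [21, 23, 15]
  [2, 4, 0]
  [10, 12, 4]
Key observation: the optimum is the walk 3->2->3->3->1, with weight 7 + (-5) + 3 + 5 = 10.
Optimal value attained by: walk 3->2->3->3->1.
Answer: (G^⊗4)[3][1] = 10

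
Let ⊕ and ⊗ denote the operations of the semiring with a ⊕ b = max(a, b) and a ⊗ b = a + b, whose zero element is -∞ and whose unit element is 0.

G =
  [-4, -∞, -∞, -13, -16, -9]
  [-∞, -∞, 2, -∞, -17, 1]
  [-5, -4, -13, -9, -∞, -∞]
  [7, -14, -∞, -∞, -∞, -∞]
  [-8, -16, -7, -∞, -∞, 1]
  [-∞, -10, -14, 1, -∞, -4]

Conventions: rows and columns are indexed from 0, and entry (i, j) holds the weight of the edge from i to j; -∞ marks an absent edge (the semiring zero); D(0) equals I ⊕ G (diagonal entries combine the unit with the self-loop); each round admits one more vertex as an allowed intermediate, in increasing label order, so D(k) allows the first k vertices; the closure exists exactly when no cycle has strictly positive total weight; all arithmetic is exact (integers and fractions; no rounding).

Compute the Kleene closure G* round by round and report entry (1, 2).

D(0):
  [0, -∞, -∞, -13, -16, -9]
  [-∞, 0, 2, -∞, -17, 1]
  [-5, -4, 0, -9, -∞, -∞]
  [7, -14, -∞, 0, -∞, -∞]
  [-8, -16, -7, -∞, 0, 1]
  [-∞, -10, -14, 1, -∞, 0]
D(1):
  [0, -∞, -∞, -13, -16, -9]
  [-∞, 0, 2, -∞, -17, 1]
  [-5, -4, 0, -9, -21, -14]
  [7, -14, -∞, 0, -9, -2]
  [-8, -16, -7, -21, 0, 1]
  [-∞, -10, -14, 1, -∞, 0]
D(2):
  [0, -∞, -∞, -13, -16, -9]
  [-∞, 0, 2, -∞, -17, 1]
  [-5, -4, 0, -9, -21, -3]
  [7, -14, -12, 0, -9, -2]
  [-8, -16, -7, -21, 0, 1]
  [-∞, -10, -8, 1, -27, 0]
D(3):
  [0, -∞, -∞, -13, -16, -9]
  [-3, 0, 2, -7, -17, 1]
  [-5, -4, 0, -9, -21, -3]
  [7, -14, -12, 0, -9, -2]
  [-8, -11, -7, -16, 0, 1]
  [-13, -10, -8, 1, -27, 0]
D(4):
  [0, -27, -25, -13, -16, -9]
  [0, 0, 2, -7, -16, 1]
  [-2, -4, 0, -9, -18, -3]
  [7, -14, -12, 0, -9, -2]
  [-8, -11, -7, -16, 0, 1]
  [8, -10, -8, 1, -8, 0]
D(5):
  [0, -27, -23, -13, -16, -9]
  [0, 0, 2, -7, -16, 1]
  [-2, -4, 0, -9, -18, -3]
  [7, -14, -12, 0, -9, -2]
  [-8, -11, -7, -16, 0, 1]
  [8, -10, -8, 1, -8, 0]
D(6):
  [0, -19, -17, -8, -16, -9]
  [9, 0, 2, 2, -7, 1]
  [5, -4, 0, -2, -11, -3]
  [7, -12, -10, 0, -9, -2]
  [9, -9, -7, 2, 0, 1]
  [8, -10, -8, 1, -8, 0]
Answer: G*[1][2] = 2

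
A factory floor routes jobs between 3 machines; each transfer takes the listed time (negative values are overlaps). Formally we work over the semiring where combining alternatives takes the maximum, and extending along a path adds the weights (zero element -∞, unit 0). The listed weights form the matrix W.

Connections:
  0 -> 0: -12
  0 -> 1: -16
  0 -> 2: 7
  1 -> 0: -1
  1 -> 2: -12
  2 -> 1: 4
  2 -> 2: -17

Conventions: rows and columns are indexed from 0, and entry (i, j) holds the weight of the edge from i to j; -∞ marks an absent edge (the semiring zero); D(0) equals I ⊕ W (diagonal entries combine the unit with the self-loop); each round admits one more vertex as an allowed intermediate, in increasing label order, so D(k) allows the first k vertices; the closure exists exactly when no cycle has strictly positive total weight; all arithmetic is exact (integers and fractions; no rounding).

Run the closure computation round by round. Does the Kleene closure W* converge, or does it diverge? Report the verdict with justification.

D(0):
  [0, -16, 7]
  [-1, 0, -12]
  [-∞, 4, 0]
D(1):
  [0, -16, 7]
  [-1, 0, 6]
  [-∞, 4, 0]
Detection: at round 2, diagonal entry (2, 2) turns strictly positive.
Key observation: the cycle 2->1->0->2 has total weight 4 + (-1) + 7, which is strictly positive.
Answer: DIVERGES — positive cycle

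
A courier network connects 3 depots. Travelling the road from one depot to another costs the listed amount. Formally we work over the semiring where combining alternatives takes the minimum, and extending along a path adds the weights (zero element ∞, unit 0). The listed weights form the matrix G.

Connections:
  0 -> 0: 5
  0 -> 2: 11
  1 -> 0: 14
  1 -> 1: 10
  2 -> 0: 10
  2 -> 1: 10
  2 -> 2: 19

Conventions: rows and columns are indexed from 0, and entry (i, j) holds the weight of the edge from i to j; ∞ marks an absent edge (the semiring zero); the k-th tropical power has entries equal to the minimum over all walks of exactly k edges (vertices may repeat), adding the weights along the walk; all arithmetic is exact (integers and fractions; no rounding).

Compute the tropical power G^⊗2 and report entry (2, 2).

G^⊗2:
  [10, 21, 16]
  [19, 20, 25]
  [15, 20, 21]
Key observation: the optimum is the walk 2->0->2, with weight 10 + 11 = 21.
Optimal value attained by: walk 2->0->2.
Answer: (G^⊗2)[2][2] = 21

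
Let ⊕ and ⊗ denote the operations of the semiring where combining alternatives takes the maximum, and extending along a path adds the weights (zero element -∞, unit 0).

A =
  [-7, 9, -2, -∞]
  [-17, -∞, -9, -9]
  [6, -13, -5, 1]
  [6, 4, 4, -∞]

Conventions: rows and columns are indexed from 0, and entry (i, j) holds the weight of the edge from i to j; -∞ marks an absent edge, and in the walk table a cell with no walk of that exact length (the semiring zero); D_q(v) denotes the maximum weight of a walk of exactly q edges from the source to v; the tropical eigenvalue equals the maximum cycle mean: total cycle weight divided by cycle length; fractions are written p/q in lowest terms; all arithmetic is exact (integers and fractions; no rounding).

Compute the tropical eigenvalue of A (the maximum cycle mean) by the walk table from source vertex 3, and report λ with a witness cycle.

q=0: [-∞, -∞, -∞, 0]
q=1: [6, 4, 4, -∞]
q=2: [10, 15, 4, 5]
q=3: [11, 19, 9, 6]
q=4: [15, 20, 10, 10]
Optimal cycle mean attained by: cycle 0->1->3->2->0, total 9 + (-9) + 4 + 6, length 4.
Answer: λ = 5/2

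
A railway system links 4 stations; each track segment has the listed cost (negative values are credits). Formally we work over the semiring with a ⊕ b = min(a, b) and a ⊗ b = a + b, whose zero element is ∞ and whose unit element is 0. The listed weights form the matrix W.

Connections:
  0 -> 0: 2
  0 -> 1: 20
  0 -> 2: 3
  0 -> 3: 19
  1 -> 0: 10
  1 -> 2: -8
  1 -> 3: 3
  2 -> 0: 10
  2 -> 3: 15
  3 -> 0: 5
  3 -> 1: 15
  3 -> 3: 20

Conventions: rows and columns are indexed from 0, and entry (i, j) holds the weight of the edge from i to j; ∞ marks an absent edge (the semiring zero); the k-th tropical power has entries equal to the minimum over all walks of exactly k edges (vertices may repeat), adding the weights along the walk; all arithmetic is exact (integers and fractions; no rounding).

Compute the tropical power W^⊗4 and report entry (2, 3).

W^⊗2:
  [4, 22, 5, 18]
  [2, 18, 13, 7]
  [12, 30, 13, 29]
  [7, 25, 7, 18]
W^⊗3:
  [6, 24, 7, 20]
  [4, 22, 5, 21]
  [14, 32, 15, 28]
  [9, 27, 10, 22]
W^⊗4:
  [8, 26, 9, 22]
  [6, 24, 7, 20]
  [16, 34, 17, 30]
  [11, 29, 12, 25]
Key observation: the optimum is the walk 2->0->0->2->3, with weight 10 + 2 + 3 + 15 = 30.
Optimal value attained by: walk 2->0->0->2->3.
Answer: (W^⊗4)[2][3] = 30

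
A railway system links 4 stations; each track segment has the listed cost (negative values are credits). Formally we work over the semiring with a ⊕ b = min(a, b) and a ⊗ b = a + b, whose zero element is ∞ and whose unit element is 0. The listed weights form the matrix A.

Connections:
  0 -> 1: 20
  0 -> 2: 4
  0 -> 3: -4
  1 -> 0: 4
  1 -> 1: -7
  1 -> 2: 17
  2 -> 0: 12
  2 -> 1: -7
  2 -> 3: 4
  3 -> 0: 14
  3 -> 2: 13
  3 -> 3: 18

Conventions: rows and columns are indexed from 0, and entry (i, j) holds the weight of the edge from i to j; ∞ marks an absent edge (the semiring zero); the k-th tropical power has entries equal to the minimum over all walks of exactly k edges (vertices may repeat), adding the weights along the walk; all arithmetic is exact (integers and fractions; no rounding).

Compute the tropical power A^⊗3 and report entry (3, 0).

A^⊗2:
  [10, -3, 9, 8]
  [-3, -14, 8, 0]
  [-3, -14, 10, 8]
  [25, 6, 18, 10]
A^⊗3:
  [1, -10, 14, 6]
  [-10, -21, 1, -7]
  [-10, -21, 1, -7]
  [10, -1, 23, 21]
Key observation: the optimum is the walk 3->2->1->0, with weight 13 + (-7) + 4 = 10.
Optimal value attained by: walk 3->2->1->0.
Answer: (A^⊗3)[3][0] = 10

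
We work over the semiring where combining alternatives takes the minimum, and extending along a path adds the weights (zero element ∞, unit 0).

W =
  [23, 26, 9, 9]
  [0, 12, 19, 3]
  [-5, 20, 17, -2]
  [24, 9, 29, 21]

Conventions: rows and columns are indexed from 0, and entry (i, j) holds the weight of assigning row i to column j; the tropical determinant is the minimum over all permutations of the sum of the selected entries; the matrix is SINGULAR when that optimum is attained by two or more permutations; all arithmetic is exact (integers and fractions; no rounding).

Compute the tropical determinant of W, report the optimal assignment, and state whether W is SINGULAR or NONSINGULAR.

σ = (0, 1, 2, 3): 23 + 12 + 17 + 21 = 73
σ = (0, 1, 3, 2): 23 + 12 + (-2) + 29 = 62
σ = (0, 2, 1, 3): 23 + 19 + 20 + 21 = 83
σ = (0, 2, 3, 1): 23 + 19 + (-2) + 9 = 49
σ = (0, 3, 1, 2): 23 + 3 + 20 + 29 = 75
σ = (0, 3, 2, 1): 23 + 3 + 17 + 9 = 52
σ = (1, 0, 2, 3): 26 + 0 + 17 + 21 = 64
σ = (1, 0, 3, 2): 26 + 0 + (-2) + 29 = 53
σ = (1, 2, 0, 3): 26 + 19 + (-5) + 21 = 61
σ = (1, 2, 3, 0): 26 + 19 + (-2) + 24 = 67
σ = (1, 3, 0, 2): 26 + 3 + (-5) + 29 = 53
σ = (1, 3, 2, 0): 26 + 3 + 17 + 24 = 70
σ = (2, 0, 1, 3): 9 + 0 + 20 + 21 = 50
σ = (2, 0, 3, 1): 9 + 0 + (-2) + 9 = 16
σ = (2, 1, 0, 3): 9 + 12 + (-5) + 21 = 37
σ = (2, 1, 3, 0): 9 + 12 + (-2) + 24 = 43
σ = (2, 3, 0, 1): 9 + 3 + (-5) + 9 = 16
σ = (2, 3, 1, 0): 9 + 3 + 20 + 24 = 56
σ = (3, 0, 1, 2): 9 + 0 + 20 + 29 = 58
σ = (3, 0, 2, 1): 9 + 0 + 17 + 9 = 35
σ = (3, 1, 0, 2): 9 + 12 + (-5) + 29 = 45
σ = (3, 1, 2, 0): 9 + 12 + 17 + 24 = 62
σ = (3, 2, 0, 1): 9 + 19 + (-5) + 9 = 32
σ = (3, 2, 1, 0): 9 + 19 + 20 + 24 = 72
Optimal value attained by: σ = (2, 0, 3, 1).
Answer: det⊕(W) = 16; verdict: SINGULAR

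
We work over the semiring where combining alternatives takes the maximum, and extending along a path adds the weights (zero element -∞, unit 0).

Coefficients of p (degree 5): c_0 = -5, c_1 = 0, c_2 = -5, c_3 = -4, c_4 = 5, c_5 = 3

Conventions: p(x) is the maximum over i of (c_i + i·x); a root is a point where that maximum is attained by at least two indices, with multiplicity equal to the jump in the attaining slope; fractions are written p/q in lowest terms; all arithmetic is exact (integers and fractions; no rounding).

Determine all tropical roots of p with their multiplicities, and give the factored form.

hull edge (i=0, c=-5) to (i=1, c=0): slope 5, span 1
hull edge (i=1, c=0) to (i=4, c=5): slope 5/3, span 3
hull edge (i=4, c=5) to (i=5, c=3): slope -2, span 1
Factored form: p(x) = 3 ⊗ (x ⊕ (-5)) ⊗ (x ⊕ (-5/3)) ⊗ (x ⊕ (-5/3)) ⊗ (x ⊕ (-5/3)) ⊗ (x ⊕ 2)
Answer: roots = -5 (mult 1), -5/3 (mult 3), 2 (mult 1)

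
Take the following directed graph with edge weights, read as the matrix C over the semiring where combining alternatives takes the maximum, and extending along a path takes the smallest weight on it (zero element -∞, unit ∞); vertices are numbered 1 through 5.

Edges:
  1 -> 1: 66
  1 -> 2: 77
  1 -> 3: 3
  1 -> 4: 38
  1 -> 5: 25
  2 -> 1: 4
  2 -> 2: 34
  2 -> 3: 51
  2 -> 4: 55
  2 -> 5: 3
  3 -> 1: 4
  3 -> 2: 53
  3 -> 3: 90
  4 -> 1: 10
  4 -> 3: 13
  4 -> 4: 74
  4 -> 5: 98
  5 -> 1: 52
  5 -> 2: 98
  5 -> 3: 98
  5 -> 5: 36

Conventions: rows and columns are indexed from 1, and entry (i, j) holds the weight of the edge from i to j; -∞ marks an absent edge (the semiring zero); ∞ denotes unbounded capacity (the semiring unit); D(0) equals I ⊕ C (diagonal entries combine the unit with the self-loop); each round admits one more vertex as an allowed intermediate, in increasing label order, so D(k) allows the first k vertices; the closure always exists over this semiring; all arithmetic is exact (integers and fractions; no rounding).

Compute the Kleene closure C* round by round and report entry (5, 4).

D(0):
  [∞, 77, 3, 38, 25]
  [4, ∞, 51, 55, 3]
  [4, 53, ∞, -∞, -∞]
  [10, -∞, 13, ∞, 98]
  [52, 98, 98, -∞, ∞]
D(1):
  [∞, 77, 3, 38, 25]
  [4, ∞, 51, 55, 4]
  [4, 53, ∞, 4, 4]
  [10, 10, 13, ∞, 98]
  [52, 98, 98, 38, ∞]
D(2):
  [∞, 77, 51, 55, 25]
  [4, ∞, 51, 55, 4]
  [4, 53, ∞, 53, 4]
  [10, 10, 13, ∞, 98]
  [52, 98, 98, 55, ∞]
D(3):
  [∞, 77, 51, 55, 25]
  [4, ∞, 51, 55, 4]
  [4, 53, ∞, 53, 4]
  [10, 13, 13, ∞, 98]
  [52, 98, 98, 55, ∞]
D(4):
  [∞, 77, 51, 55, 55]
  [10, ∞, 51, 55, 55]
  [10, 53, ∞, 53, 53]
  [10, 13, 13, ∞, 98]
  [52, 98, 98, 55, ∞]
D(5):
  [∞, 77, 55, 55, 55]
  [52, ∞, 55, 55, 55]
  [52, 53, ∞, 53, 53]
  [52, 98, 98, ∞, 98]
  [52, 98, 98, 55, ∞]
Answer: C*[5][4] = 55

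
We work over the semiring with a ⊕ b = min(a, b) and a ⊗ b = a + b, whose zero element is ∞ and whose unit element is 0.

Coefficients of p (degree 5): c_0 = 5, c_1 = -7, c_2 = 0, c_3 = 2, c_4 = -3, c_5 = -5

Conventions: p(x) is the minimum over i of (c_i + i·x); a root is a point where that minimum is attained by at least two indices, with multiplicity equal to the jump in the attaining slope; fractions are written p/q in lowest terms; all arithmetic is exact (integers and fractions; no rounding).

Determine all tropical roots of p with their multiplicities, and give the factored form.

hull edge (i=0, c=5) to (i=1, c=-7): slope -12, span 1
hull edge (i=1, c=-7) to (i=5, c=-5): slope 1/2, span 4
Factored form: p(x) = -5 ⊗ (x ⊕ (-1/2)) ⊗ (x ⊕ (-1/2)) ⊗ (x ⊕ (-1/2)) ⊗ (x ⊕ (-1/2)) ⊗ (x ⊕ 12)
Answer: roots = -1/2 (mult 4), 12 (mult 1)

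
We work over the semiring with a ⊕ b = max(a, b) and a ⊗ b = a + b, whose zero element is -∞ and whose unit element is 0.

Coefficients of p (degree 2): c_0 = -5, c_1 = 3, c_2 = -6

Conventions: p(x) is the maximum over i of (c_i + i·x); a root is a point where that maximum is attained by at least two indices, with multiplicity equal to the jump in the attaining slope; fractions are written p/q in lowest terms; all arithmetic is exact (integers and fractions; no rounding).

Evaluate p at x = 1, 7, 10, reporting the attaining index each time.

p(1) = max(-5+0·1=-5, 3+1·1=4, -6+2·1=-4) = 4 (attained by i=1)
p(7) = max(-5+0·7=-5, 3+1·7=10, -6+2·7=8) = 10 (attained by i=1)
p(10) = max(-5+0·10=-5, 3+1·10=13, -6+2·10=14) = 14 (attained by i=2)
Answer: p(1) = 4; p(7) = 10; p(10) = 14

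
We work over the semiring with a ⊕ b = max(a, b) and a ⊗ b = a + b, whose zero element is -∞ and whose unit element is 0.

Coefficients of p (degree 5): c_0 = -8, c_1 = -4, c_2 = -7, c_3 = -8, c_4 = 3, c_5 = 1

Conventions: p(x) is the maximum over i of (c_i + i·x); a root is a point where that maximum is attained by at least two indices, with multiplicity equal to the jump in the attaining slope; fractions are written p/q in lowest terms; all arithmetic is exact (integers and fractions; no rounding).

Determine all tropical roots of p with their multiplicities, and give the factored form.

hull edge (i=0, c=-8) to (i=1, c=-4): slope 4, span 1
hull edge (i=1, c=-4) to (i=4, c=3): slope 7/3, span 3
hull edge (i=4, c=3) to (i=5, c=1): slope -2, span 1
Factored form: p(x) = 1 ⊗ (x ⊕ (-4)) ⊗ (x ⊕ (-7/3)) ⊗ (x ⊕ (-7/3)) ⊗ (x ⊕ (-7/3)) ⊗ (x ⊕ 2)
Answer: roots = -4 (mult 1), -7/3 (mult 3), 2 (mult 1)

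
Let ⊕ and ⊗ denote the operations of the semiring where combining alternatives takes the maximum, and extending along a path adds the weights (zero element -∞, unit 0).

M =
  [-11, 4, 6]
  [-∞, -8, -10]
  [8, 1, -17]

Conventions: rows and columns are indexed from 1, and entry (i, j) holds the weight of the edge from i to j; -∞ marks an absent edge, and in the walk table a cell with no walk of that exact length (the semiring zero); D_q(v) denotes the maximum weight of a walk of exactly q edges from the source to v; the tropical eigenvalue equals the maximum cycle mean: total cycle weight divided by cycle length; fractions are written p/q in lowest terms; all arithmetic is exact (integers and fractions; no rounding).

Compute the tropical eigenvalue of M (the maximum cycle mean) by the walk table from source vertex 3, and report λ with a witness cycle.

q=0: [-∞, -∞, 0]
q=1: [8, 1, -17]
q=2: [-3, 12, 14]
q=3: [22, 15, 3]
Optimal cycle mean attained by: cycle 1->3->1, total 6 + 8, length 2.
Answer: λ = 7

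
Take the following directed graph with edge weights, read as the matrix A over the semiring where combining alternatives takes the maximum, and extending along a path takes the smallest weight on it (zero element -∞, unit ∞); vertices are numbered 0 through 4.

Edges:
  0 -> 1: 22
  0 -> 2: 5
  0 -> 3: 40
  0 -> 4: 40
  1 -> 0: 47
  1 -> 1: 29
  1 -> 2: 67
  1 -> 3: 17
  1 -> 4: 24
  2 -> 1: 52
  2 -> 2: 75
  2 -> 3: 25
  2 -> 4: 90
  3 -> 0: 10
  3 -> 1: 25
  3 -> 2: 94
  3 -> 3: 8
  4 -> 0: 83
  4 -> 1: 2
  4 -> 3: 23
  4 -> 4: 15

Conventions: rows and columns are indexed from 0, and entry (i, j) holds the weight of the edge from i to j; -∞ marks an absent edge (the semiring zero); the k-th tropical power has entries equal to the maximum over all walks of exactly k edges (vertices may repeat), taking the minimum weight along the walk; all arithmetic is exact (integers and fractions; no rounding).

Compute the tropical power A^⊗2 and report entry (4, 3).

A^⊗2:
  [40, 25, 40, 23, 22]
  [29, 52, 67, 40, 67]
  [83, 52, 75, 25, 75]
  [25, 52, 75, 25, 90]
  [15, 23, 23, 40, 40]
Key observation: the optimum is the walk 4->0->3, with weight 83 min 40 = 40.
Optimal value attained by: walk 4->0->3.
Answer: (A^⊗2)[4][3] = 40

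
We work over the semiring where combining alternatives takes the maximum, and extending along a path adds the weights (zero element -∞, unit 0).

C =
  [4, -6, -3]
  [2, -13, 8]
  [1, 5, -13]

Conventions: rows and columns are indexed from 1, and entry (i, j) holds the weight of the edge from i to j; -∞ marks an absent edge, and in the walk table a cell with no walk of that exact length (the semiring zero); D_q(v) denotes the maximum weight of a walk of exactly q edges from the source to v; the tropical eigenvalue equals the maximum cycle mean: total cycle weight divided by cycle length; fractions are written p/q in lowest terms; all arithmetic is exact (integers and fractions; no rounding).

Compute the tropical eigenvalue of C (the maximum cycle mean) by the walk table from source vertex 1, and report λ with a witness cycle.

q=0: [0, -∞, -∞]
q=1: [4, -6, -3]
q=2: [8, 2, 2]
q=3: [12, 7, 10]
Optimal cycle mean attained by: cycle 2->3->2, total 8 + 5, length 2.
Answer: λ = 13/2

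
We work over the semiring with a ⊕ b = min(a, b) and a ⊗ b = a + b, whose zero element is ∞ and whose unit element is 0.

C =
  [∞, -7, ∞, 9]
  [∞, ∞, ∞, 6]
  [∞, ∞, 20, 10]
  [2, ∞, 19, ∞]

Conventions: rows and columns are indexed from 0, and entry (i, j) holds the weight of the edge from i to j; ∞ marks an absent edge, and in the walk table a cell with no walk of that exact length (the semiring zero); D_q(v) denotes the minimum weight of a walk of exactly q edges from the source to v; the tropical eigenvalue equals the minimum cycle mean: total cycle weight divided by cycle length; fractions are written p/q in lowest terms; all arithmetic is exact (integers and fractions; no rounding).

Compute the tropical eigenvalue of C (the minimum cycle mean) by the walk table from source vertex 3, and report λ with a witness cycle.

q=0: [∞, ∞, ∞, 0]
q=1: [2, ∞, 19, ∞]
q=2: [∞, -5, 39, 11]
q=3: [13, ∞, 30, 1]
q=4: [3, 6, 20, 22]
Optimal cycle mean attained by: cycle 0->1->3->0, total (-7) + 6 + 2, length 3.
Answer: λ = 1/3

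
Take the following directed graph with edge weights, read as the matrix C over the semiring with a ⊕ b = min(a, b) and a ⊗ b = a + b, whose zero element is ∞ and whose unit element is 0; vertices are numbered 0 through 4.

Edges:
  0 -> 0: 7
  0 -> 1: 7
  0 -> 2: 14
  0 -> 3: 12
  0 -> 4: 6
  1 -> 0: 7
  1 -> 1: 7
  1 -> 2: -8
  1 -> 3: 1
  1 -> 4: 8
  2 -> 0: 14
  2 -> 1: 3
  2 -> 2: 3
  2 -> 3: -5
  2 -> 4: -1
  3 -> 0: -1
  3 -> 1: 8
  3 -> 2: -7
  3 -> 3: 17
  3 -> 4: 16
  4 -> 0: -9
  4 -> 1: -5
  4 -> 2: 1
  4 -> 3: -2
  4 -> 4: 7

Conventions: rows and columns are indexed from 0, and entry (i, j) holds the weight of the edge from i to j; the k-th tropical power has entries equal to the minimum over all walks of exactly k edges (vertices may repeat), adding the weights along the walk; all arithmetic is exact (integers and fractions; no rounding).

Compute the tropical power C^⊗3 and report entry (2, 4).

C^⊗2:
  [-3, 1, -1, 4, 13]
  [-1, -5, -6, -13, -9]
  [-10, -6, -12, -3, 2]
  [6, -4, -4, -12, -8]
  [-3, -2, -13, -4, -3]
C^⊗3:
  [3, 2, -7, -6, -2]
  [-18, -14, -20, -11, -7]
  [-7, -9, -14, -17, -13]
  [-17, -13, -19, -10, -5]
  [-12, -10, -11, -18, -14]
Key observation: the optimum is the walk 2->3->2->4, with weight (-5) + (-7) + (-1) = -13.
Optimal value attained by: walk 2->3->2->4.
Answer: (C^⊗3)[2][4] = -13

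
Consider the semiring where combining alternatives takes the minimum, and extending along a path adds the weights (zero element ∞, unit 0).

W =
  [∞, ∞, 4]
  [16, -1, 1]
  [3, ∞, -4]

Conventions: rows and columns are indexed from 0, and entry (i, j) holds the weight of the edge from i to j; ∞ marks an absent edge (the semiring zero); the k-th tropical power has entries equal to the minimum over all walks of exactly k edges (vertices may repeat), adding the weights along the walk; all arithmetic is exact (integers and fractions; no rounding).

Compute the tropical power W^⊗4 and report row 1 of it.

W^⊗2:
  [7, ∞, 0]
  [4, -2, -3]
  [-1, ∞, -8]
W^⊗3:
  [3, ∞, -4]
  [0, -3, -7]
  [-5, ∞, -12]
W^⊗4:
  [-1, ∞, -8]
  [-4, -4, -11]
  [-9, ∞, -16]
Answer: row 1 of W^⊗4 = [-4, -4, -11]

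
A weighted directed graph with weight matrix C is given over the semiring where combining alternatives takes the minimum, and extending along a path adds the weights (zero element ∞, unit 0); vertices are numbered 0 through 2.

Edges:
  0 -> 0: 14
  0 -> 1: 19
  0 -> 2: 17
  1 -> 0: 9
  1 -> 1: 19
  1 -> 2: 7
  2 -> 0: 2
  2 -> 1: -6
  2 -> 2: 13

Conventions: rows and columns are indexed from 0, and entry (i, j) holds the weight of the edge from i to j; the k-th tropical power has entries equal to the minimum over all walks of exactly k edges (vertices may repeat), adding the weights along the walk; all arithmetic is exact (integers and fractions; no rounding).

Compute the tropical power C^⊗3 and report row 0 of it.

C^⊗2:
  [19, 11, 26]
  [9, 1, 20]
  [3, 7, 1]
C^⊗3:
  [20, 20, 18]
  [10, 14, 8]
  [3, -5, 14]
Answer: row 0 of C^⊗3 = [20, 20, 18]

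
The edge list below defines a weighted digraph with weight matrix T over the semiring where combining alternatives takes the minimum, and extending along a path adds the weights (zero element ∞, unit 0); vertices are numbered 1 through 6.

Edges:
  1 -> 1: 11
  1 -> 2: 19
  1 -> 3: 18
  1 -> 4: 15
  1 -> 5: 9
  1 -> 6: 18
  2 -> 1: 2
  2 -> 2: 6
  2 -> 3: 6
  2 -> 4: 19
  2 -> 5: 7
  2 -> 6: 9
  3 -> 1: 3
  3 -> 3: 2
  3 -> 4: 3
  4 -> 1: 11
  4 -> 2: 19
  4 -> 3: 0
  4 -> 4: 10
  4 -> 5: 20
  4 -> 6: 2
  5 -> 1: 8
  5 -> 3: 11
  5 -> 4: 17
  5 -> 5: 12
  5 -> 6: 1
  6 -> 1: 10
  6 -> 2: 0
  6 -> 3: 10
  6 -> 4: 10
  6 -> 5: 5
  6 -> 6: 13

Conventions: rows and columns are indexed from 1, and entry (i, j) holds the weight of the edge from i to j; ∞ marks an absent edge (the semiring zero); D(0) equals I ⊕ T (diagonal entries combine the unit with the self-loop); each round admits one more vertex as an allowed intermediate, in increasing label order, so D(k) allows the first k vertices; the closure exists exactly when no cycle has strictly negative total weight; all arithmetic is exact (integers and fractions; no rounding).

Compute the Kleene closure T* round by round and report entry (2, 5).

D(0):
  [0, 19, 18, 15, 9, 18]
  [2, 0, 6, 19, 7, 9]
  [3, ∞, 0, 3, ∞, ∞]
  [11, 19, 0, 0, 20, 2]
  [8, ∞, 11, 17, 0, 1]
  [10, 0, 10, 10, 5, 0]
D(1):
  [0, 19, 18, 15, 9, 18]
  [2, 0, 6, 17, 7, 9]
  [3, 22, 0, 3, 12, 21]
  [11, 19, 0, 0, 20, 2]
  [8, 27, 11, 17, 0, 1]
  [10, 0, 10, 10, 5, 0]
D(2):
  [0, 19, 18, 15, 9, 18]
  [2, 0, 6, 17, 7, 9]
  [3, 22, 0, 3, 12, 21]
  [11, 19, 0, 0, 20, 2]
  [8, 27, 11, 17, 0, 1]
  [2, 0, 6, 10, 5, 0]
D(3):
  [0, 19, 18, 15, 9, 18]
  [2, 0, 6, 9, 7, 9]
  [3, 22, 0, 3, 12, 21]
  [3, 19, 0, 0, 12, 2]
  [8, 27, 11, 14, 0, 1]
  [2, 0, 6, 9, 5, 0]
D(4):
  [0, 19, 15, 15, 9, 17]
  [2, 0, 6, 9, 7, 9]
  [3, 22, 0, 3, 12, 5]
  [3, 19, 0, 0, 12, 2]
  [8, 27, 11, 14, 0, 1]
  [2, 0, 6, 9, 5, 0]
D(5):
  [0, 19, 15, 15, 9, 10]
  [2, 0, 6, 9, 7, 8]
  [3, 22, 0, 3, 12, 5]
  [3, 19, 0, 0, 12, 2]
  [8, 27, 11, 14, 0, 1]
  [2, 0, 6, 9, 5, 0]
D(6):
  [0, 10, 15, 15, 9, 10]
  [2, 0, 6, 9, 7, 8]
  [3, 5, 0, 3, 10, 5]
  [3, 2, 0, 0, 7, 2]
  [3, 1, 7, 10, 0, 1]
  [2, 0, 6, 9, 5, 0]
Answer: T*[2][5] = 7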